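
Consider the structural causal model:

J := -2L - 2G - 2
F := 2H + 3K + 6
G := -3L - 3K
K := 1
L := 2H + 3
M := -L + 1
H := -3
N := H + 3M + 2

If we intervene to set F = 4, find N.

11

The intervention breaks the incoming arrows to F: F := 2H + 3K + 6 no longer applies, and F = 4.
N is not downstream of the intervention, so its value is determined by the original equations.
L = 2H + 3  [with H=-3]  = -3
M = -L + 1  [with L=-3]  = 4
N = H + 3M + 2  [with H=-3, M=4]  = 11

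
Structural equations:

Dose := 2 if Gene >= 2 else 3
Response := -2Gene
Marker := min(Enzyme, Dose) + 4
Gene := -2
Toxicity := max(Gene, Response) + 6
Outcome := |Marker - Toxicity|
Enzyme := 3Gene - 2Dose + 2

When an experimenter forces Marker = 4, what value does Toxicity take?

10

Under do(Marker=4), the mechanism Marker := min(Enzyme, Dose) + 4 is discarded; Marker is fixed at 4.
Since Toxicity is not a descendant of the intervened variable, it is unaffected.
Response = -2Gene  [with Gene=-2]  = 4
Toxicity = max(Gene, Response) + 6  [with Gene=-2, Response=4]  = 10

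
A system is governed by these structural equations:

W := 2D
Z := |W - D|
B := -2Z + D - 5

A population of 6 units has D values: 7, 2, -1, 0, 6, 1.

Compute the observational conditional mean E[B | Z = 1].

-7

Conditioning on Z=1 selects the 2 unit(s) with D ∈ {-1, 1}. Their B values: -8, -6. Mean = -7.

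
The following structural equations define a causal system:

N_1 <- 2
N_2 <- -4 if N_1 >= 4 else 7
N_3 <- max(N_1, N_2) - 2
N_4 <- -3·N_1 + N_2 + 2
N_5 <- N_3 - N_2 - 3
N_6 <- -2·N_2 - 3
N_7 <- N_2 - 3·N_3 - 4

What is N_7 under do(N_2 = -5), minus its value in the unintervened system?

3

Under do(N_2=-5), the mechanism N_2 <- -4 if N_1 >= 4 else 7 is discarded; N_2 is fixed at -5.
N_3 = max(N_1, N_2) - 2  [with N_1=2, N_2=-5]  = 0
N_7 = N_2 - 3·N_3 - 4  [with N_2=-5, N_3=0]  = -9
Without intervention: N_2 = -4 if N_1 >= 4 else 7  [with N_1=2]  = 7; N_3 = max(N_1, N_2) - 2  [with N_1=2, N_2=7]  = 5; N_7 = N_2 - 3·N_3 - 4  [with N_2=7, N_3=5]  = -12.
Change = -9 − (-12) = 3.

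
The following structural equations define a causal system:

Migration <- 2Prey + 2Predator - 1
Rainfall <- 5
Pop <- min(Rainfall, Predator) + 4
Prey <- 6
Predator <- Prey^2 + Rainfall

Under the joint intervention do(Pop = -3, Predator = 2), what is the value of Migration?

15

Under do(Pop = -3, Predator = 2), each intervened variable's structural equation is replaced by its fixed value.
Migration = 2Prey + 2Predator - 1  [with Prey=6, Predator=2]  = 15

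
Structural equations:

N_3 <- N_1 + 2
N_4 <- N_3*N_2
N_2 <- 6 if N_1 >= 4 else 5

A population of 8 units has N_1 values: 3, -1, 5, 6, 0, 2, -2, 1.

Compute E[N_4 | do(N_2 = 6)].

Every unit gets N_2=6 under the intervention. N_4 values become 30, 6, 42, 48, 12, 24, 0, 18; E[N_4|do(N_2=6)] = 22.5.

22.5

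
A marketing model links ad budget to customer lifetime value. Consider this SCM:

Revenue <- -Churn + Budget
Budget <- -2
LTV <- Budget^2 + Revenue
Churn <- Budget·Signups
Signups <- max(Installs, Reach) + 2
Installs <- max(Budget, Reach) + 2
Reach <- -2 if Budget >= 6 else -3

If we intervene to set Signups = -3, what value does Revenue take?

Under do(Signups=-3), the mechanism Signups <- max(Installs, Reach) + 2 is discarded; Signups is fixed at -3.
Churn = Budget·Signups  [with Budget=-2, Signups=-3]  = 6
Revenue = -Churn + Budget  [with Churn=6, Budget=-2]  = -8

-8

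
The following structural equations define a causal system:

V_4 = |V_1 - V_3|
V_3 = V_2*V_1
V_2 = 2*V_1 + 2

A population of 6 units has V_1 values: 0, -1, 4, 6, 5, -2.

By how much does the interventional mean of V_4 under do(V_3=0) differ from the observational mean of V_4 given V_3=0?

2.5

Every unit gets V_3=0 under the intervention. V_4 values become 0, 1, 4, 6, 5, 2; E[V_4|do(V_3=0)] = 3.
Conditioning on V_3=0 selects the 2 unit(s) with V_1 ∈ {0, -1}. Their V_4 values: 0, 1. Mean = 0.5.
Difference = 3 − 0.5 = 2.5.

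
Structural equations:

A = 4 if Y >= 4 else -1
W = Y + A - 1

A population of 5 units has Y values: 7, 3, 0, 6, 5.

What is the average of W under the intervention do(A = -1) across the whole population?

2.2

Every unit gets A=-1 under the intervention. W values become 5, 1, -2, 4, 3; E[W|do(A=-1)] = 2.2.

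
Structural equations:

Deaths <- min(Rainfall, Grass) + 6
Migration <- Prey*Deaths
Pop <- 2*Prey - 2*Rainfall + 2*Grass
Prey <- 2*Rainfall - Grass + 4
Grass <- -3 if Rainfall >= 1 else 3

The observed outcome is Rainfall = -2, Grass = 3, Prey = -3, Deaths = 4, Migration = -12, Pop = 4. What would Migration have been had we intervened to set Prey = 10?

40

do(Prey=10) replaces the equation Prey <- 2*Rainfall - Grass + 4 with the constant Prey = 10.
Grass = -3 if Rainfall >= 1 else 3  [with Rainfall=-2]  = 3
Deaths = min(Rainfall, Grass) + 6  [with Rainfall=-2, Grass=3]  = 4
Migration = Prey*Deaths  [with Prey=10, Deaths=4]  = 40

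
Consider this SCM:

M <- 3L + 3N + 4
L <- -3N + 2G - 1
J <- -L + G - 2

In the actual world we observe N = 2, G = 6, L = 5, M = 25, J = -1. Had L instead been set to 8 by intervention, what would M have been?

The intervention breaks the incoming arrows to L: L <- -3N + 2G - 1 no longer applies, and L = 8.
M = 3L + 3N + 4  [with L=8, N=2]  = 34

34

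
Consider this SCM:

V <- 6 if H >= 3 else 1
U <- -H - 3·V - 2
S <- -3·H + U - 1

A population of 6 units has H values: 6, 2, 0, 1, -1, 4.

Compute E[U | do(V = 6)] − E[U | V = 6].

3

The intervention sets V=6 in all 6 units regardless of H. Recomputing U per unit gives -26, -22, -20, -21, -19, -24; average -22.
Conditioning on V=6 selects the 2 unit(s) with H ∈ {6, 4}. Their U values: -26, -24. Mean = -25.
Difference = -22 − (-25) = 3.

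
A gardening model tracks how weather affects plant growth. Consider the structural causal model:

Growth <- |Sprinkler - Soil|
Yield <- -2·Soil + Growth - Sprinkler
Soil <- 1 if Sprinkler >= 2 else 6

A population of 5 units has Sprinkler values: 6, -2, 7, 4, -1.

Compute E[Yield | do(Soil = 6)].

The intervention sets Soil=6 in all 5 units regardless of Sprinkler. Recomputing Yield per unit gives -18, -2, -18, -14, -4; average -11.2.

-11.2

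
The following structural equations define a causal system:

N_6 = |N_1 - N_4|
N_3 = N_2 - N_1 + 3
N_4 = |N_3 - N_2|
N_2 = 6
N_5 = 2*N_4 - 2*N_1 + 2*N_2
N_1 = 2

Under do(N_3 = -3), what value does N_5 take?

26

do(N_3=-3) replaces the equation N_3 = N_2 - N_1 + 3 with the constant N_3 = -3.
N_4 = |N_3 - N_2|  [with N_3=-3, N_2=6]  = 9
N_5 = 2*N_4 - 2*N_1 + 2*N_2  [with N_4=9, N_1=2, N_2=6]  = 26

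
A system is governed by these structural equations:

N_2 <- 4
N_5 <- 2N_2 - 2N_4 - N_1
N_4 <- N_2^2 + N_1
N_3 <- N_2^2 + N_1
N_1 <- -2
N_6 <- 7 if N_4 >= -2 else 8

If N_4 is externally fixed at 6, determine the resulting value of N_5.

Intervening sets N_4 = 6 and removes its equation (N_4 <- N_2^2 + N_1).
N_5 = 2N_2 - 2N_4 - N_1  [with N_2=4, N_4=6, N_1=-2]  = -2

-2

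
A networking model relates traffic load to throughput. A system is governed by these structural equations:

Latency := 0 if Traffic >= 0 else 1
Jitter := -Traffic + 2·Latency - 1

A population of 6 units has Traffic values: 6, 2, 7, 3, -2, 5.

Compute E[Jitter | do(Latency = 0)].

-4.5

Every unit gets Latency=0 under the intervention. Jitter values become -7, -3, -8, -4, 1, -6; E[Jitter|do(Latency=0)] = -4.5.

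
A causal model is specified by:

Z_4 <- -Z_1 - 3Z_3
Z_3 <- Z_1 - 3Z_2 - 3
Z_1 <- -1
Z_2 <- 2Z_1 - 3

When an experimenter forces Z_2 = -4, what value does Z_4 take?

-23

Under do(Z_2=-4), the mechanism Z_2 <- 2Z_1 - 3 is discarded; Z_2 is fixed at -4.
Z_3 = Z_1 - 3Z_2 - 3  [with Z_1=-1, Z_2=-4]  = 8
Z_4 = -Z_1 - 3Z_3  [with Z_1=-1, Z_3=8]  = -23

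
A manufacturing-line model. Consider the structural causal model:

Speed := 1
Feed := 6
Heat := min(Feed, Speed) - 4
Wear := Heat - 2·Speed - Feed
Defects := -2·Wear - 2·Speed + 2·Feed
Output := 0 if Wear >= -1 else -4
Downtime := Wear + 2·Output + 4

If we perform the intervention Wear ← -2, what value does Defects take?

14

Intervening sets Wear = -2 and removes its equation (Wear := Heat - 2·Speed - Feed).
Defects = -2·Wear - 2·Speed + 2·Feed  [with Wear=-2, Speed=1, Feed=6]  = 14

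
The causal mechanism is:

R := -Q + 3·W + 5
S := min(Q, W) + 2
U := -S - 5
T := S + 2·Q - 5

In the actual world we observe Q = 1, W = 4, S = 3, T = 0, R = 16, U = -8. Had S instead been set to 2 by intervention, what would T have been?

-1

The intervention breaks the incoming arrows to S: S := min(Q, W) + 2 no longer applies, and S = 2.
T = S + 2·Q - 5  [with S=2, Q=1]  = -1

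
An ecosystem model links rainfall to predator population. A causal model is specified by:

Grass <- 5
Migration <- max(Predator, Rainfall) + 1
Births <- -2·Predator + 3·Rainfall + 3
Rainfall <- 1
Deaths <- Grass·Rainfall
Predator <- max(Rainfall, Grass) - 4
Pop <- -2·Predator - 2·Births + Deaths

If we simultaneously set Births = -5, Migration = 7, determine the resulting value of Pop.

Setting Births = -5, Migration = 7 by intervention discards those variables' equations.
Predator = max(Rainfall, Grass) - 4  [with Rainfall=1, Grass=5]  = 1
Deaths = Grass·Rainfall  [with Grass=5, Rainfall=1]  = 5
Pop = -2·Predator - 2·Births + Deaths  [with Predator=1, Births=-5, Deaths=5]  = 13

13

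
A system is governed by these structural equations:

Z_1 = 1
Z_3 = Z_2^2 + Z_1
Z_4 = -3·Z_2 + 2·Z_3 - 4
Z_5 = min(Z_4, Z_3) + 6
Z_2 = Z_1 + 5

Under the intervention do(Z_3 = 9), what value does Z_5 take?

do(Z_3=9) replaces the equation Z_3 = Z_2^2 + Z_1 with the constant Z_3 = 9.
Z_2 = Z_1 + 5  [with Z_1=1]  = 6
Z_4 = -3·Z_2 + 2·Z_3 - 4  [with Z_2=6, Z_3=9]  = -4
Z_5 = min(Z_4, Z_3) + 6  [with Z_4=-4, Z_3=9]  = 2

2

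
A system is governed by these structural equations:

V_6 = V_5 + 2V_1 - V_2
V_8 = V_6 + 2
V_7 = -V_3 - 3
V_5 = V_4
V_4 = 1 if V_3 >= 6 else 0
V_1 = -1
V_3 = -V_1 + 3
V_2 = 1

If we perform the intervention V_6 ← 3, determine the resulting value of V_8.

Intervening sets V_6 = 3 and removes its equation (V_6 = V_5 + 2V_1 - V_2).
V_8 = V_6 + 2  [with V_6=3]  = 5

5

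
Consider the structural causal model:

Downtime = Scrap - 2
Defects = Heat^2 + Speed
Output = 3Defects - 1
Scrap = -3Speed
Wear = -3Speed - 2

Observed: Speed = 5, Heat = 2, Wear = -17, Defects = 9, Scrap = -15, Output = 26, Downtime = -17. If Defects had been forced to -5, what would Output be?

-16

Under do(Defects=-5), the mechanism Defects = Heat^2 + Speed is discarded; Defects is fixed at -5.
Output = 3Defects - 1  [with Defects=-5]  = -16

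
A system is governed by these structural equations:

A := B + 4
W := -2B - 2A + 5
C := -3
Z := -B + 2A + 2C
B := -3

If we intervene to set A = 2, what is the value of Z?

The intervention breaks the incoming arrows to A: A := B + 4 no longer applies, and A = 2.
Z = -B + 2A + 2C  [with B=-3, A=2, C=-3]  = 1

1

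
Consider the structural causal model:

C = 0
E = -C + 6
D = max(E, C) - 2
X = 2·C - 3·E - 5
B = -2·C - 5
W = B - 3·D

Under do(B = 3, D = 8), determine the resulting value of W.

-21

The joint intervention fixes B = 3, D = 8, removing each variable's own equation.
W = B - 3·D  [with B=3, D=8]  = -21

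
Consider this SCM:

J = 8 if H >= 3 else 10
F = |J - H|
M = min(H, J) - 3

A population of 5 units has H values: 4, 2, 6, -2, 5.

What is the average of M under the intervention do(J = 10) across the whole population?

do(J=10) breaks J's dependence on H. With J=10 fixed, M across the units is 1, -1, 3, -5, 2, mean 0.

0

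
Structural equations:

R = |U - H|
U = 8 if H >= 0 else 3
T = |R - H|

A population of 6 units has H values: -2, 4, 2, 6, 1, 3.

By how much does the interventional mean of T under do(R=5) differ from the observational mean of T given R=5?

Under do(R=5), R's equation is replaced by R=5 for every unit. Per-unit T: 7, 1, 3, 1, 4, 2. Mean = 3.
Conditioning on R=5 selects the 2 unit(s) with H ∈ {-2, 3}. Their T values: 7, 2. Mean = 4.5.
Difference = 3 − 4.5 = -1.5.

-1.5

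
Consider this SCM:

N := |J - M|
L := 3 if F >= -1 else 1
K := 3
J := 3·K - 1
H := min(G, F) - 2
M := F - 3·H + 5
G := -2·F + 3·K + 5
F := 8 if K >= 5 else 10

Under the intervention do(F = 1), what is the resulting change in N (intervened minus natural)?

-30

Under do(F=1), the mechanism F := 8 if K >= 5 else 10 is discarded; F is fixed at 1.
G = -2·F + 3·K + 5  [with F=1, K=3]  = 12
H = min(G, F) - 2  [with G=12, F=1]  = -1
J = 3·K - 1  [with K=3]  = 8
M = F - 3·H + 5  [with F=1, H=-1]  = 9
N = |J - M|  [with J=8, M=9]  = 1
Without intervention: F = 8 if K >= 5 else 10  [with K=3]  = 10; G = -2·F + 3·K + 5  [with F=10, K=3]  = -6; H = min(G, F) - 2  [with G=-6, F=10]  = -8; J = 3·K - 1  [with K=3]  = 8; M = F - 3·H + 5  [with F=10, H=-8]  = 39; N = |J - M|  [with J=8, M=39]  = 31.
Change = 1 − 31 = -30.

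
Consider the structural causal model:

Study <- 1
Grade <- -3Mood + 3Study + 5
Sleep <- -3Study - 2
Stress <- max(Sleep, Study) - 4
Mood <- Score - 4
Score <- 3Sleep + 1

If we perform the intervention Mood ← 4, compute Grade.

-4

The intervention breaks the incoming arrows to Mood: Mood <- Score - 4 no longer applies, and Mood = 4.
Grade = -3Mood + 3Study + 5  [with Mood=4, Study=1]  = -4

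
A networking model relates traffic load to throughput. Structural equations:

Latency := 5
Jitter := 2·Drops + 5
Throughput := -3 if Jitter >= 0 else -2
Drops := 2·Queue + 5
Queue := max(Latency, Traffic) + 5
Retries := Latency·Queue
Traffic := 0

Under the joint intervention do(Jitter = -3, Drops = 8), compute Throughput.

-2

Under do(Jitter = -3, Drops = 8), each intervened variable's structural equation is replaced by its fixed value.
Throughput = -3 if Jitter >= 0 else -2  [with Jitter=-3]  = -2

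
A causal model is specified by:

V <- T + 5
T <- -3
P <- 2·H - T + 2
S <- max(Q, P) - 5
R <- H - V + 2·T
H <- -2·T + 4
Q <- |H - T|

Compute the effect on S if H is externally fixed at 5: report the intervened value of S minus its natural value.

-10

Under do(H=5), the mechanism H <- -2·T + 4 is discarded; H is fixed at 5.
Q = |H - T|  [with H=5, T=-3]  = 8
P = 2·H - T + 2  [with H=5, T=-3]  = 15
S = max(Q, P) - 5  [with Q=8, P=15]  = 10
Without intervention: H = -2·T + 4  [with T=-3]  = 10; Q = |H - T|  [with H=10, T=-3]  = 13; P = 2·H - T + 2  [with H=10, T=-3]  = 25; S = max(Q, P) - 5  [with Q=13, P=25]  = 20.
Change = 10 − 20 = -10.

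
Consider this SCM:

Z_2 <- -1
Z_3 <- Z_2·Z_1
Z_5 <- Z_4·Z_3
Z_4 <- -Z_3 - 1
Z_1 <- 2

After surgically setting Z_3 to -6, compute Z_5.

do(Z_3=-6) replaces the equation Z_3 <- Z_2·Z_1 with the constant Z_3 = -6.
Z_4 = -Z_3 - 1  [with Z_3=-6]  = 5
Z_5 = Z_4·Z_3  [with Z_4=5, Z_3=-6]  = -30

-30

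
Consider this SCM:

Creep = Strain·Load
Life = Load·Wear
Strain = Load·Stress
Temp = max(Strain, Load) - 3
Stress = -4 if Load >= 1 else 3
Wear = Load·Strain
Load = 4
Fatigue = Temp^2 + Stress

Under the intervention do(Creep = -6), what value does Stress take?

-4

Under do(Creep=-6), the mechanism Creep = Strain·Load is discarded; Creep is fixed at -6.
No directed path runs from Creep to Stress, so Stress keeps its natural value.
Stress = -4 if Load >= 1 else 3  [with Load=4]  = -4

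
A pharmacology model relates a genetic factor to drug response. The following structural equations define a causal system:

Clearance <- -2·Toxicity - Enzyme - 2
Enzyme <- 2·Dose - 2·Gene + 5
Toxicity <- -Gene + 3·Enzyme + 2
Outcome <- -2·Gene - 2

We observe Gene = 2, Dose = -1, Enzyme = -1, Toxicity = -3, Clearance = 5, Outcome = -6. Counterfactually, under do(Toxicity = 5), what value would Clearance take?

-11

Intervening sets Toxicity = 5 and removes its equation (Toxicity <- -Gene + 3·Enzyme + 2).
Enzyme = 2·Dose - 2·Gene + 5  [with Dose=-1, Gene=2]  = -1
Clearance = -2·Toxicity - Enzyme - 2  [with Toxicity=5, Enzyme=-1]  = -11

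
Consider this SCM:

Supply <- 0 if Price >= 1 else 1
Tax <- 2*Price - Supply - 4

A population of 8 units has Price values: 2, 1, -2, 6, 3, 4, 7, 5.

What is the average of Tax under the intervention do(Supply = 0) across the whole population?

2.5

do(Supply=0) breaks Supply's dependence on Price. With Supply=0 fixed, Tax across the units is 0, -2, -8, 8, 2, 4, 10, 6, mean 2.5.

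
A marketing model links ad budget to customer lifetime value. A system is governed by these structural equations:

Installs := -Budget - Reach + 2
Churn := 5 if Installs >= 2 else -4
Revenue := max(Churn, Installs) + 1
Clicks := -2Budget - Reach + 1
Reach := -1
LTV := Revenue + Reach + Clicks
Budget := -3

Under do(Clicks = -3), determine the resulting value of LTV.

The intervention breaks the incoming arrows to Clicks: Clicks := -2Budget - Reach + 1 no longer applies, and Clicks = -3.
Installs = -Budget - Reach + 2  [with Budget=-3, Reach=-1]  = 6
Churn = 5 if Installs >= 2 else -4  [with Installs=6]  = 5
Revenue = max(Churn, Installs) + 1  [with Churn=5, Installs=6]  = 7
LTV = Revenue + Reach + Clicks  [with Revenue=7, Reach=-1, Clicks=-3]  = 3

3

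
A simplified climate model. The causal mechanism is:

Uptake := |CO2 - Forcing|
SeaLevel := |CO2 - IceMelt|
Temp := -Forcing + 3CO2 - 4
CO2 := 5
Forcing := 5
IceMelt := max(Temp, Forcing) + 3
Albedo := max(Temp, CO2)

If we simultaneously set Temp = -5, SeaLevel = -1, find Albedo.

5

The joint intervention fixes Temp = -5, SeaLevel = -1, removing each variable's own equation.
Albedo = max(Temp, CO2)  [with Temp=-5, CO2=5]  = 5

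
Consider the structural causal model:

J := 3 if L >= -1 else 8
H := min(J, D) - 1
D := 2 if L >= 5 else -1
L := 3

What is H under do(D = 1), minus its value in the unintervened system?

The intervention breaks the incoming arrows to D: D := 2 if L >= 5 else -1 no longer applies, and D = 1.
J = 3 if L >= -1 else 8  [with L=3]  = 3
H = min(J, D) - 1  [with J=3, D=1]  = 0
Without intervention: J = 3 if L >= -1 else 8  [with L=3]  = 3; D = 2 if L >= 5 else -1  [with L=3]  = -1; H = min(J, D) - 1  [with J=3, D=-1]  = -2.
Change = 0 − (-2) = 2.

2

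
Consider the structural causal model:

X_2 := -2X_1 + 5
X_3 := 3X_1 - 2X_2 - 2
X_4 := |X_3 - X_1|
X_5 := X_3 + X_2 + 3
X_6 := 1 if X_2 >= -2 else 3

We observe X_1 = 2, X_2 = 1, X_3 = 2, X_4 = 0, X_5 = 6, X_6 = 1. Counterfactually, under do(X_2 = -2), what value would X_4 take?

6

Under do(X_2=-2), the mechanism X_2 := -2X_1 + 5 is discarded; X_2 is fixed at -2.
X_3 = 3X_1 - 2X_2 - 2  [with X_1=2, X_2=-2]  = 8
X_4 = |X_3 - X_1|  [with X_3=8, X_1=2]  = 6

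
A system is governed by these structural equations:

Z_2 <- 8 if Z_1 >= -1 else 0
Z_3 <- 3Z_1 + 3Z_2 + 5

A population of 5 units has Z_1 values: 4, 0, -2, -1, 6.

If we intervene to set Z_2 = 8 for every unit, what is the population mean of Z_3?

33.2

Every unit gets Z_2=8 under the intervention. Z_3 values become 41, 29, 23, 26, 47; E[Z_3|do(Z_2=8)] = 33.2.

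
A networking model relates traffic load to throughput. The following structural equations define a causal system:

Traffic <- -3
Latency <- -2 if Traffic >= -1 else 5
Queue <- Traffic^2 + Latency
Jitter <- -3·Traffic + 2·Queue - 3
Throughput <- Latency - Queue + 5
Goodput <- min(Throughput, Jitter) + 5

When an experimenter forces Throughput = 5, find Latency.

5

Under do(Throughput=5), the mechanism Throughput <- Latency - Queue + 5 is discarded; Throughput is fixed at 5.
No directed path runs from Throughput to Latency, so Latency keeps its natural value.
Latency = -2 if Traffic >= -1 else 5  [with Traffic=-3]  = 5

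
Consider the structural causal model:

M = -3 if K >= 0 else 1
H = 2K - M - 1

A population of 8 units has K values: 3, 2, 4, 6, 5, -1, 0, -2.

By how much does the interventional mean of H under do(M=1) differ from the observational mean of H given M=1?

7.25

The intervention sets M=1 in all 8 units regardless of K. Recomputing H per unit gives 4, 2, 6, 10, 8, -4, -2, -6; average 2.25.
E[H|M=1] averages over only the 2 units with M=1 (K = -1, -2): H = -4, -6, mean -5.
Difference = 2.25 − (-5) = 7.25.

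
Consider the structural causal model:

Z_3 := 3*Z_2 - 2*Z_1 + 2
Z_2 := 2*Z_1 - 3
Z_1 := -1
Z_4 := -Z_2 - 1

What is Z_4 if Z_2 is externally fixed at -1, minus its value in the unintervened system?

-4

Under do(Z_2=-1), the mechanism Z_2 := 2*Z_1 - 3 is discarded; Z_2 is fixed at -1.
Z_4 = -Z_2 - 1  [with Z_2=-1]  = 0
Without intervention: Z_2 = 2*Z_1 - 3  [with Z_1=-1]  = -5; Z_4 = -Z_2 - 1  [with Z_2=-5]  = 4.
Change = 0 − 4 = -4.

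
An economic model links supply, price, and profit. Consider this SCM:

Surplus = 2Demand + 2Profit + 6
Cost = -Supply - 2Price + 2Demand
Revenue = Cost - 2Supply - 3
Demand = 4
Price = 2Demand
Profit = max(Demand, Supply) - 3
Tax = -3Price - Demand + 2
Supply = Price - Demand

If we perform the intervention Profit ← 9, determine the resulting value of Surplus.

do(Profit=9) replaces the equation Profit = max(Demand, Supply) - 3 with the constant Profit = 9.
Surplus = 2Demand + 2Profit + 6  [with Demand=4, Profit=9]  = 32

32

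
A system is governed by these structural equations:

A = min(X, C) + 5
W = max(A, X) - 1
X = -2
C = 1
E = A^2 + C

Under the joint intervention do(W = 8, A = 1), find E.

The joint intervention fixes W = 8, A = 1, removing each variable's own equation.
E = A^2 + C  [with A=1, C=1]  = 2

2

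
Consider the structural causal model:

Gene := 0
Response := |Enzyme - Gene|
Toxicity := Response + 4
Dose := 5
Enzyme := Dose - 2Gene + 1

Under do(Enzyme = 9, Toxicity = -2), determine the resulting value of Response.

9

The joint intervention fixes Enzyme = 9, Toxicity = -2, removing each variable's own equation.
Response = |Enzyme - Gene|  [with Enzyme=9, Gene=0]  = 9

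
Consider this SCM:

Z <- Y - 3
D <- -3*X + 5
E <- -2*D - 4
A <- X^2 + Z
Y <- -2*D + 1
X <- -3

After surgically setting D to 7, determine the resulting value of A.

Under do(D=7), the mechanism D <- -3*X + 5 is discarded; D is fixed at 7.
Y = -2*D + 1  [with D=7]  = -13
Z = Y - 3  [with Y=-13]  = -16
A = X^2 + Z  [with X=-3, Z=-16]  = -7

-7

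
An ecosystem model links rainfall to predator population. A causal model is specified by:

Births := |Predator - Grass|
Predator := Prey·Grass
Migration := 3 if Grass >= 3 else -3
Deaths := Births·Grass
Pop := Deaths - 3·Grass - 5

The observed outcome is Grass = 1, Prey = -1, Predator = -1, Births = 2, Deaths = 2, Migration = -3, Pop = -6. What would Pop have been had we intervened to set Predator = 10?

The intervention breaks the incoming arrows to Predator: Predator := Prey·Grass no longer applies, and Predator = 10.
Births = |Predator - Grass|  [with Predator=10, Grass=1]  = 9
Deaths = Births·Grass  [with Births=9, Grass=1]  = 9
Pop = Deaths - 3·Grass - 5  [with Deaths=9, Grass=1]  = 1

1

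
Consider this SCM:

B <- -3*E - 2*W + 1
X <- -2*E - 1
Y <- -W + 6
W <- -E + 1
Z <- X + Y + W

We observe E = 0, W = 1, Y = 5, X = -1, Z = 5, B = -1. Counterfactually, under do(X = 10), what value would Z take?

Intervening sets X = 10 and removes its equation (X <- -2*E - 1).
W = -E + 1  [with E=0]  = 1
Y = -W + 6  [with W=1]  = 5
Z = X + Y + W  [with X=10, Y=5, W=1]  = 16

16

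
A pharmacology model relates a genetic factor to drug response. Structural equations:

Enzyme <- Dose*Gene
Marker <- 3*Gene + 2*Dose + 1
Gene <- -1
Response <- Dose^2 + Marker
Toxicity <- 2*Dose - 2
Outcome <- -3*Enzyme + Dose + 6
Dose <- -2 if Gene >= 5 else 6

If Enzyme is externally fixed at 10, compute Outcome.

-18

The intervention breaks the incoming arrows to Enzyme: Enzyme <- Dose*Gene no longer applies, and Enzyme = 10.
Dose = -2 if Gene >= 5 else 6  [with Gene=-1]  = 6
Outcome = -3*Enzyme + Dose + 6  [with Enzyme=10, Dose=6]  = -18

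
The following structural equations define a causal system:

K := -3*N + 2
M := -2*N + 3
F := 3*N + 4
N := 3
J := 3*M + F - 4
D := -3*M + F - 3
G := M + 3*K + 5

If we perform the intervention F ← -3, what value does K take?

Under do(F=-3), the mechanism F := 3*N + 4 is discarded; F is fixed at -3.
No directed path runs from F to K, so K keeps its natural value.
K = -3*N + 2  [with N=3]  = -7

-7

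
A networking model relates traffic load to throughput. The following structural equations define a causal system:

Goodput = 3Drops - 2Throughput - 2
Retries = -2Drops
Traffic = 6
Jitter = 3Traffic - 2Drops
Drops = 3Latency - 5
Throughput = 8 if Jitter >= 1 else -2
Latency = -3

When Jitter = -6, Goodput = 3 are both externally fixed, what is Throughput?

Under do(Jitter = -6, Goodput = 3), each intervened variable's structural equation is replaced by its fixed value.
Throughput = 8 if Jitter >= 1 else -2  [with Jitter=-6]  = -2

-2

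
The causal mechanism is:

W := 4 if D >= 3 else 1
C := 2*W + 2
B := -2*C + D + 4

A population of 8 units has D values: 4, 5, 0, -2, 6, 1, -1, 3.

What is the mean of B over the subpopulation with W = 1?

E[B|W=1] averages over only the 4 units with W=1 (D = 0, -2, 1, -1): B = -4, -6, -3, -5, mean -4.5.

-4.5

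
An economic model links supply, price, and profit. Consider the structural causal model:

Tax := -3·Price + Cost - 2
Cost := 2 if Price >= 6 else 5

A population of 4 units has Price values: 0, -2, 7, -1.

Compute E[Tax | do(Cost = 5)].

0

do(Cost=5) breaks Cost's dependence on Price. With Cost=5 fixed, Tax across the units is 3, 9, -18, 6, mean 0.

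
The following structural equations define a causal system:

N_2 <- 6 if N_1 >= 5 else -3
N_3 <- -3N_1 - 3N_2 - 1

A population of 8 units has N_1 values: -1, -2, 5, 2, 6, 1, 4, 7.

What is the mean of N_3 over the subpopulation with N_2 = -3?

5.6

E[N_3|N_2=-3] averages over only the 5 units with N_2=-3 (N_1 = -1, -2, 2, 1, 4): N_3 = 11, 14, 2, 5, -4, mean 5.6.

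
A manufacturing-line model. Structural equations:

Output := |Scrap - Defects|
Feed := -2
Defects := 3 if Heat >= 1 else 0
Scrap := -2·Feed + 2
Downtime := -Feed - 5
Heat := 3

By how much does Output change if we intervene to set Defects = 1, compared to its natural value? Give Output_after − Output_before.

do(Defects=1) replaces the equation Defects := 3 if Heat >= 1 else 0 with the constant Defects = 1.
Scrap = -2·Feed + 2  [with Feed=-2]  = 6
Output = |Scrap - Defects|  [with Scrap=6, Defects=1]  = 5
Without intervention: Defects = 3 if Heat >= 1 else 0  [with Heat=3]  = 3; Scrap = -2·Feed + 2  [with Feed=-2]  = 6; Output = |Scrap - Defects|  [with Scrap=6, Defects=3]  = 3.
Change = 5 − 3 = 2.

2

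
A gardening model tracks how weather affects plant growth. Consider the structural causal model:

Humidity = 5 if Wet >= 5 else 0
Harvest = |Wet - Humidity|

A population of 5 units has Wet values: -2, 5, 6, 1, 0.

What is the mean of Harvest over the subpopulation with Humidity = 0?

1

Conditioning on Humidity=0 selects the 3 unit(s) with Wet ∈ {-2, 1, 0}. Their Harvest values: 2, 1, 0. Mean = 1.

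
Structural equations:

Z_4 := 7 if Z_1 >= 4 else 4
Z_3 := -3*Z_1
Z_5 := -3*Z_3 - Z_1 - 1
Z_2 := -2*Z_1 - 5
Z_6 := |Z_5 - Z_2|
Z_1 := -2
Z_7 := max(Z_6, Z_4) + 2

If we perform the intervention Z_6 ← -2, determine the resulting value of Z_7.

Intervening sets Z_6 = -2 and removes its equation (Z_6 := |Z_5 - Z_2|).
Z_4 = 7 if Z_1 >= 4 else 4  [with Z_1=-2]  = 4
Z_7 = max(Z_6, Z_4) + 2  [with Z_6=-2, Z_4=4]  = 6

6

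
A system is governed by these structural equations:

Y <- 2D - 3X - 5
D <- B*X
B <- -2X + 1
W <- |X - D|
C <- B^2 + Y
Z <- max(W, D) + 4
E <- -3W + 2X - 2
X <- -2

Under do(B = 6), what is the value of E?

do(B=6) replaces the equation B <- -2X + 1 with the constant B = 6.
D = B*X  [with B=6, X=-2]  = -12
W = |X - D|  [with X=-2, D=-12]  = 10
E = -3W + 2X - 2  [with W=10, X=-2]  = -36

-36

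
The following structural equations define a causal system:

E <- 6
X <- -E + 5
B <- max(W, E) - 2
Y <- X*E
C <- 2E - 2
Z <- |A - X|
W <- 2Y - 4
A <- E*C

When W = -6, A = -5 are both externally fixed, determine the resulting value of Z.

4

Setting W = -6, A = -5 by intervention discards those variables' equations.
X = -E + 5  [with E=6]  = -1
Z = |A - X|  [with A=-5, X=-1]  = 4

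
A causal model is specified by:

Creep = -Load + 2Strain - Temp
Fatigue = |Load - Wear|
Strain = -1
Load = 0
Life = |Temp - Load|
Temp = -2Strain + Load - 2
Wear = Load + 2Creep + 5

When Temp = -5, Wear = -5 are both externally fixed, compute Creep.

3

The joint intervention fixes Temp = -5, Wear = -5, removing each variable's own equation.
Creep = -Load + 2Strain - Temp  [with Load=0, Strain=-1, Temp=-5]  = 3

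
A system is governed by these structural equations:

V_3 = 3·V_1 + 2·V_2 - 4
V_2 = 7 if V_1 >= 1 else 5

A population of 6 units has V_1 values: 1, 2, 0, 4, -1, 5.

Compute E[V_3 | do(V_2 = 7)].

Under do(V_2=7), V_2's equation is replaced by V_2=7 for every unit. Per-unit V_3: 13, 16, 10, 22, 7, 25. Mean = 15.5.

15.5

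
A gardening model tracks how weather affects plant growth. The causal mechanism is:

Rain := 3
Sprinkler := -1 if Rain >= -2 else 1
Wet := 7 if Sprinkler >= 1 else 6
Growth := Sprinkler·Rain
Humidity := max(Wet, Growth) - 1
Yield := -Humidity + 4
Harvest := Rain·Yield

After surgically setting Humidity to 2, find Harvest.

Under do(Humidity=2), the mechanism Humidity := max(Wet, Growth) - 1 is discarded; Humidity is fixed at 2.
Yield = -Humidity + 4  [with Humidity=2]  = 2
Harvest = Rain·Yield  [with Rain=3, Yield=2]  = 6

6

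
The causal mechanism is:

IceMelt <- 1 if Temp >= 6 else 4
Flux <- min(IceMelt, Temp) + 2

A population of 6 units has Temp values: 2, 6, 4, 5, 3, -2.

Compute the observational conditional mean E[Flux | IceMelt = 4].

E[Flux|IceMelt=4] averages over only the 5 units with IceMelt=4 (Temp = 2, 4, 5, 3, -2): Flux = 4, 6, 6, 5, 0, mean 4.2.

4.2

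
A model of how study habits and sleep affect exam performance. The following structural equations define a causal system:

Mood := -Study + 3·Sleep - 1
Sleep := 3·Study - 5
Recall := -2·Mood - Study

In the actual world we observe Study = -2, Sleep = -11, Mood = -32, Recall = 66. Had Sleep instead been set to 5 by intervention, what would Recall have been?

-30

Under do(Sleep=5), the mechanism Sleep := 3·Study - 5 is discarded; Sleep is fixed at 5.
Mood = -Study + 3·Sleep - 1  [with Study=-2, Sleep=5]  = 16
Recall = -2·Mood - Study  [with Mood=16, Study=-2]  = -30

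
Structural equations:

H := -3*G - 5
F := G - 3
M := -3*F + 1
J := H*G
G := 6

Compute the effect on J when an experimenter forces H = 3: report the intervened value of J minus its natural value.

The intervention breaks the incoming arrows to H: H := -3*G - 5 no longer applies, and H = 3.
J = H*G  [with H=3, G=6]  = 18
Without intervention: H = -3*G - 5  [with G=6]  = -23; J = H*G  [with H=-23, G=6]  = -138.
Change = 18 − (-138) = 156.

156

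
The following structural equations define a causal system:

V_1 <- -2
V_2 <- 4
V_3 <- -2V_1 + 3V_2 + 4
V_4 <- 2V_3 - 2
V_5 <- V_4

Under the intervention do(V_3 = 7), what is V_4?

12

The intervention breaks the incoming arrows to V_3: V_3 <- -2V_1 + 3V_2 + 4 no longer applies, and V_3 = 7.
V_4 = 2V_3 - 2  [with V_3=7]  = 12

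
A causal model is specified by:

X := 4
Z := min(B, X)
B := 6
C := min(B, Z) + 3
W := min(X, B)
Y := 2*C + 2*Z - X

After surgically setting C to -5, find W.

The intervention breaks the incoming arrows to C: C := min(B, Z) + 3 no longer applies, and C = -5.
Since W is not a descendant of the intervened variable, it is unaffected.
W = min(X, B)  [with X=4, B=6]  = 4

4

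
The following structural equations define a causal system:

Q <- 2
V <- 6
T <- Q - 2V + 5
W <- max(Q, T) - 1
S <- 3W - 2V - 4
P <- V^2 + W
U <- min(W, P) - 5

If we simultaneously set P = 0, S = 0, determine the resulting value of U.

Setting P = 0, S = 0 by intervention discards those variables' equations.
T = Q - 2V + 5  [with Q=2, V=6]  = -5
W = max(Q, T) - 1  [with Q=2, T=-5]  = 1
U = min(W, P) - 5  [with W=1, P=0]  = -5

-5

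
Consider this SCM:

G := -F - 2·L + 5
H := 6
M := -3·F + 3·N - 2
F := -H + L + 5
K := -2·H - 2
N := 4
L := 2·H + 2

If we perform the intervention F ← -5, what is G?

Under do(F=-5), the mechanism F := -H + L + 5 is discarded; F is fixed at -5.
L = 2·H + 2  [with H=6]  = 14
G = -F - 2·L + 5  [with F=-5, L=14]  = -18

-18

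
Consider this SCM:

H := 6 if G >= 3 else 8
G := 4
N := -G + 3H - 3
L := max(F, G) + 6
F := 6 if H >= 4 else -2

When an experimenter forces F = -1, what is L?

Intervening sets F = -1 and removes its equation (F := 6 if H >= 4 else -2).
L = max(F, G) + 6  [with F=-1, G=4]  = 10

10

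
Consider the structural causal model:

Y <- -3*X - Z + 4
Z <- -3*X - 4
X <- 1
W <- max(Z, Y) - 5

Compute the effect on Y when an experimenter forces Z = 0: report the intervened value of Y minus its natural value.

The intervention breaks the incoming arrows to Z: Z <- -3*X - 4 no longer applies, and Z = 0.
Y = -3*X - Z + 4  [with X=1, Z=0]  = 1
Without intervention: Z = -3*X - 4  [with X=1]  = -7; Y = -3*X - Z + 4  [with X=1, Z=-7]  = 8.
Change = 1 − 8 = -7.

-7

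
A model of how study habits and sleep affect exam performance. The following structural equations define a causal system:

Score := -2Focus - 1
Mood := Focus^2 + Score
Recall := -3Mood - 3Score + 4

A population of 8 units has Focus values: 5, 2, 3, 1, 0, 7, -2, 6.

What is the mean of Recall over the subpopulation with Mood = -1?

16

E[Recall|Mood=-1] averages over only the 2 units with Mood=-1 (Focus = 2, 0): Recall = 22, 10, mean 16.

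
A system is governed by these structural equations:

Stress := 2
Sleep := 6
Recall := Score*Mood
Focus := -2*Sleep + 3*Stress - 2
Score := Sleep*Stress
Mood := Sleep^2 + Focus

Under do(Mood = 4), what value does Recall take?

The intervention breaks the incoming arrows to Mood: Mood := Sleep^2 + Focus no longer applies, and Mood = 4.
Score = Sleep*Stress  [with Sleep=6, Stress=2]  = 12
Recall = Score*Mood  [with Score=12, Mood=4]  = 48

48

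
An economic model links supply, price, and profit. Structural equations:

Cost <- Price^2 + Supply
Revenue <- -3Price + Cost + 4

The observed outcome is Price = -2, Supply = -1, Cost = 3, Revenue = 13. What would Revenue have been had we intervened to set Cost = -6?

4

The intervention breaks the incoming arrows to Cost: Cost <- Price^2 + Supply no longer applies, and Cost = -6.
Revenue = -3Price + Cost + 4  [with Price=-2, Cost=-6]  = 4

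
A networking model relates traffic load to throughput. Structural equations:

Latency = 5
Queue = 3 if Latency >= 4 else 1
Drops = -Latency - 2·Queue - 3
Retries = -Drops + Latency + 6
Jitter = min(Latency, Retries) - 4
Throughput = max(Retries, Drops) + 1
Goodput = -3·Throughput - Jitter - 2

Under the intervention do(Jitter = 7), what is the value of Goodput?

Under do(Jitter=7), the mechanism Jitter = min(Latency, Retries) - 4 is discarded; Jitter is fixed at 7.
Queue = 3 if Latency >= 4 else 1  [with Latency=5]  = 3
Drops = -Latency - 2·Queue - 3  [with Latency=5, Queue=3]  = -14
Retries = -Drops + Latency + 6  [with Drops=-14, Latency=5]  = 25
Throughput = max(Retries, Drops) + 1  [with Retries=25, Drops=-14]  = 26
Goodput = -3·Throughput - Jitter - 2  [with Throughput=26, Jitter=7]  = -87

-87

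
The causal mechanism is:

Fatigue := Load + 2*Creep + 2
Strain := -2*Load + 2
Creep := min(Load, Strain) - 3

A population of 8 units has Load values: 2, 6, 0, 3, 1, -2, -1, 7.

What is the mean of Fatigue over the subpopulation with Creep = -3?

Conditioning on Creep=-3 selects the 2 unit(s) with Load ∈ {0, 1}. Their Fatigue values: -4, -3. Mean = -3.5.

-3.5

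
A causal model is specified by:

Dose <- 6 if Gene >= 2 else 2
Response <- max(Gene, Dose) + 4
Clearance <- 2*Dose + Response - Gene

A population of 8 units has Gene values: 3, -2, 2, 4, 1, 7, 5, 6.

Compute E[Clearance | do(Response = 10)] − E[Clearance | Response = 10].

-1.25

Under do(Response=10), Response's equation is replaced by Response=10 for every unit. Per-unit Clearance: 19, 16, 20, 18, 13, 15, 17, 16. Mean = 16.75.
E[Clearance|Response=10] averages over only the 5 units with Response=10 (Gene = 3, 2, 4, 5, 6): Clearance = 19, 20, 18, 17, 16, mean 18.
Difference = 16.75 − 18 = -1.25.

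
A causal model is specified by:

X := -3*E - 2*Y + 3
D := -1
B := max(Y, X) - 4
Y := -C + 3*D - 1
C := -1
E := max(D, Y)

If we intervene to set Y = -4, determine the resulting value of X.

do(Y=-4) replaces the equation Y := -C + 3*D - 1 with the constant Y = -4.
E = max(D, Y)  [with D=-1, Y=-4]  = -1
X = -3*E - 2*Y + 3  [with E=-1, Y=-4]  = 14

14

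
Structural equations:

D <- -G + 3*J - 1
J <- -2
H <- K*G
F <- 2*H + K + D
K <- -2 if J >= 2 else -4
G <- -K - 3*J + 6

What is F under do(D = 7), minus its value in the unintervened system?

Under do(D=7), the mechanism D <- -G + 3*J - 1 is discarded; D is fixed at 7.
K = -2 if J >= 2 else -4  [with J=-2]  = -4
G = -K - 3*J + 6  [with K=-4, J=-2]  = 16
H = K*G  [with K=-4, G=16]  = -64
F = 2*H + K + D  [with H=-64, K=-4, D=7]  = -125
Without intervention: K = -2 if J >= 2 else -4  [with J=-2]  = -4; G = -K - 3*J + 6  [with K=-4, J=-2]  = 16; D = -G + 3*J - 1  [with G=16, J=-2]  = -23; H = K*G  [with K=-4, G=16]  = -64; F = 2*H + K + D  [with H=-64, K=-4, D=-23]  = -155.
Change = -125 − (-155) = 30.

30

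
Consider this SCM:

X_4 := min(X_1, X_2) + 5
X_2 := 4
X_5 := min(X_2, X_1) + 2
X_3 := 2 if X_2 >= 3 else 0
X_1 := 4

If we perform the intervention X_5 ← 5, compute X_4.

9

The intervention breaks the incoming arrows to X_5: X_5 := min(X_2, X_1) + 2 no longer applies, and X_5 = 5.
Since X_4 is not a descendant of the intervened variable, it is unaffected.
X_4 = min(X_1, X_2) + 5  [with X_1=4, X_2=4]  = 9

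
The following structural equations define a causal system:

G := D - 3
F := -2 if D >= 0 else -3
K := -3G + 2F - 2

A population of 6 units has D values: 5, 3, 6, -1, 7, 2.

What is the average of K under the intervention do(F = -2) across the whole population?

-8

Under do(F=-2), F's equation is replaced by F=-2 for every unit. Per-unit K: -12, -6, -15, 6, -18, -3. Mean = -8.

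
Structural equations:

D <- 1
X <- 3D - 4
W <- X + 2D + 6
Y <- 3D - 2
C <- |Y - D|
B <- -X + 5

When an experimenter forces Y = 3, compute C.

Intervening sets Y = 3 and removes its equation (Y <- 3D - 2).
C = |Y - D|  [with Y=3, D=1]  = 2

2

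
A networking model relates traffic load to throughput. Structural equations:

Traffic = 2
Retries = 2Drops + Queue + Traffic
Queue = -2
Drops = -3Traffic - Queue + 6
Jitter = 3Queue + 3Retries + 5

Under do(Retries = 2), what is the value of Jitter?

5

Intervening sets Retries = 2 and removes its equation (Retries = 2Drops + Queue + Traffic).
Jitter = 3Queue + 3Retries + 5  [with Queue=-2, Retries=2]  = 5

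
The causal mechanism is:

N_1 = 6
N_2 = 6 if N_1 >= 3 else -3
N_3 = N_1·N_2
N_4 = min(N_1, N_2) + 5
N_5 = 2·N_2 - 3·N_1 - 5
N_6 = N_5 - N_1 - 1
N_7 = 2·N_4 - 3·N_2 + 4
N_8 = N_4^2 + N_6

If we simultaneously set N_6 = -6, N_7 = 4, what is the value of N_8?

115

The joint intervention fixes N_6 = -6, N_7 = 4, removing each variable's own equation.
N_2 = 6 if N_1 >= 3 else -3  [with N_1=6]  = 6
N_4 = min(N_1, N_2) + 5  [with N_1=6, N_2=6]  = 11
N_8 = N_4^2 + N_6  [with N_4=11, N_6=-6]  = 115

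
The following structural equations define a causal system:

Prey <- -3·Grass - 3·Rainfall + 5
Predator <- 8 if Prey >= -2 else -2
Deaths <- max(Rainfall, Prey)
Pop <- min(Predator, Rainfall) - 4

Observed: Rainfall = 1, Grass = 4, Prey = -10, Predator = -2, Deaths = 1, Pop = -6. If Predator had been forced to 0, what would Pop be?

Under do(Predator=0), the mechanism Predator <- 8 if Prey >= -2 else -2 is discarded; Predator is fixed at 0.
Pop = min(Predator, Rainfall) - 4  [with Predator=0, Rainfall=1]  = -4

-4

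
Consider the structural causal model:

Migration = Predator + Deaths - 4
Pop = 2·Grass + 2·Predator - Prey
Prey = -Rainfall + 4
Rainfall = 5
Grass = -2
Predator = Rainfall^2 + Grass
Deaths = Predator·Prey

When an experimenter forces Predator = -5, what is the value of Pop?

The intervention breaks the incoming arrows to Predator: Predator = Rainfall^2 + Grass no longer applies, and Predator = -5.
Prey = -Rainfall + 4  [with Rainfall=5]  = -1
Pop = 2·Grass + 2·Predator - Prey  [with Grass=-2, Predator=-5, Prey=-1]  = -13

-13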